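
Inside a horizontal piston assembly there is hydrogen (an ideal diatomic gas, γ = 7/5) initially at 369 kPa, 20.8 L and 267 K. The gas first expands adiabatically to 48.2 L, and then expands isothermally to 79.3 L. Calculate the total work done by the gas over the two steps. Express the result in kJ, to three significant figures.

W_total ≈ 8.21 kJ

Step 1 (adiabatic): W = (P₁V₁ − P₂V₂)/(γ−1) = (7675 − 5484)/0.4 = 5478 J.
After step 1: P = 113.8 kPa, V = 48.2 L, T = 190.8 K.
Step 2 (isothermal): W = P₁V₁ ln(V₂/V₁) = (5484) ln(79.3/48.2) = 2730 J.
W_total = 5478 + 2730 = 8208 J.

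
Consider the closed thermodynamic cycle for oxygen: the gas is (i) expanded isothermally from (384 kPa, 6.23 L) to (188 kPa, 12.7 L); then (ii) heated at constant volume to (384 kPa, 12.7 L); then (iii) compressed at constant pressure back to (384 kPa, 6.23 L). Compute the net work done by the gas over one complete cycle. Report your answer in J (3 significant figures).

Leg (i): W = PᵢVᵢ ln(V_f/Vᵢ) = (2392) ln(12.7/6.23) = 1704 J.
Leg (ii): W = 0.
Leg (iii): W = PΔV = (384)(6.23 − 12.7) = -2484 J.
W_net = 1704 − 2484 = -780.6 J.

W_net ≈ -781 J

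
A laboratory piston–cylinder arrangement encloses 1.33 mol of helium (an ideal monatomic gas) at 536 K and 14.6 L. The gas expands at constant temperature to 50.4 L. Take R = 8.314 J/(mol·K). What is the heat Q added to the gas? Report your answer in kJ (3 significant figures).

Q ≈ 7.34 kJ

Isothermal ⇒ ΔU = 0, so Q = W = nRT ln(V₂/V₁).
Q = (1.33)(8.314)(536) ln(50.4/14.6) = 5927 × 1.239 = 7343 J.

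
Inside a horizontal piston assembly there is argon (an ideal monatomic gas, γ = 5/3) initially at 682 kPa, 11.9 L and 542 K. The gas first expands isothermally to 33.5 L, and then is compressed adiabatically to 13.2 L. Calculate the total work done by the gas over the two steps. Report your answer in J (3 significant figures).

Step 1 (isothermal): W = P₁V₁ ln(V₂/V₁) = (8116) ln(33.5/11.9) = 8400 J.
After step 1: P = 242.3 kPa, V = 33.5 L, T = 542 K.
Step 2 (adiabatic): W = (P₁V₁ − P₂V₂)/(γ−1) = (8116 − 15100)/0.667 = -10476 J.
W_total = 8400 − 10476 = -2076 J.

W_total ≈ -2080 J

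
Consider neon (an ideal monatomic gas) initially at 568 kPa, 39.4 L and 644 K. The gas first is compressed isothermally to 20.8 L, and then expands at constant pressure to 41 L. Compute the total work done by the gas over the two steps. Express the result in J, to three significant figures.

W_total ≈ 7440 J

Step 1 (isothermal): W = P₁V₁ ln(V₂/V₁) = (22379) ln(20.8/39.4) = -14296 J.
After step 1: P = 1076 kPa, V = 20.8 L, T = 644 K.
Step 2 (isobaric): W = PΔV = (1076 kPa)(41 − 20.8 L) = 21734 J.
W_total = -14296 + 21734 = 7438 J.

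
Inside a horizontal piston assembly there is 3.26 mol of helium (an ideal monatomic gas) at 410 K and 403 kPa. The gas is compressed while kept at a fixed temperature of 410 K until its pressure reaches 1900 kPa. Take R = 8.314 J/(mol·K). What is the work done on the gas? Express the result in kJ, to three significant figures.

Isothermal process: W = nRT ln(V₂/V₁) = nRT ln(P₁/P₂).
W = (3.26)(8.314)(410) × ln(403/1900)
  = 11112 × ln(0.2121) = 11112 × -1.551
W_by_gas = -17232 J; work on gas = −W_by = 17232 J.

W ≈ 17.2 kJ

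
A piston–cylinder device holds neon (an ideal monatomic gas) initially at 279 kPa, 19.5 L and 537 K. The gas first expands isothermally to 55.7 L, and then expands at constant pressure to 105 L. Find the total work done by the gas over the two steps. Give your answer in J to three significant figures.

Step 1 (isothermal): W = P₁V₁ ln(V₂/V₁) = (5440) ln(55.7/19.5) = 5710 J.
After step 1: P = 97.68 kPa, V = 55.7 L, T = 537 K.
Step 2 (isobaric): W = PΔV = (97.68 kPa)(105 − 55.7 L) = 4815 J.
W_total = 5710 + 4815 = 10526 J.

W_total ≈ 10500 J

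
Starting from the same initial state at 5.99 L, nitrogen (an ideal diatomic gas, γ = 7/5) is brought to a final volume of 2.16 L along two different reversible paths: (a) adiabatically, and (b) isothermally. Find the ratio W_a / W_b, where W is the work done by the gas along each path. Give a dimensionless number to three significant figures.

W_a / W_b ≈ 1.23

Path (a) adiabatic: W = P₁V₁(1 − (V₁/V₂)^(γ−1))/(γ−1) → W_a/(P₁V₁) = -1.259.
Path (b) isothermal: W = P₁V₁ ln(V₂/V₁) → W_b/(P₁V₁) = -1.02.
W_a / W_b = -1.259 / -1.02 = 1.235.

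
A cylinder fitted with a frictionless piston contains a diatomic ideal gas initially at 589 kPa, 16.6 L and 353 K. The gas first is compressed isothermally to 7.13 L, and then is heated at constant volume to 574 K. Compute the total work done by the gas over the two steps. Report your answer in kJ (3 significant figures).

W_total ≈ -8.26 kJ

Step 1 (isothermal): W = P₁V₁ ln(V₂/V₁) = (9777) ln(7.13/16.6) = -8263 J.
Step 2 (isochoric): W = 0 (constant volume).
W_total = -8263 + 0 = -8263 J.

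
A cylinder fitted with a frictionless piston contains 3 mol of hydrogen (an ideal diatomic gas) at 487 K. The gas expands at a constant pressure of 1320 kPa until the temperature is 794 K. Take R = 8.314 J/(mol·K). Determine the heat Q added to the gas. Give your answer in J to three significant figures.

Isobaric: W = nRΔT = (3)(8.314)(307) = 7657 J.
ΔU = nCᵥΔT with Cᵥ = 5R/2: ΔU = (3)(20.79)(307) = 19143 J.
Q = ΔU + W = 19143 + 7657 = 26800 J.

Q ≈ 26800 J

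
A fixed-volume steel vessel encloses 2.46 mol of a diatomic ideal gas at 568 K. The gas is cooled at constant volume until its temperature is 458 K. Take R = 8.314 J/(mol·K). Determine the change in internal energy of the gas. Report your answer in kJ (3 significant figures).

Constant volume ⇒ W = 0, so Q = ΔU = nCᵥΔT with Cᵥ = 5R/2 = 20.79 J/(mol·K).
ΔU = (2.46)(20.79)(458 − 568) = -5624 J.

ΔU ≈ -5.62 kJ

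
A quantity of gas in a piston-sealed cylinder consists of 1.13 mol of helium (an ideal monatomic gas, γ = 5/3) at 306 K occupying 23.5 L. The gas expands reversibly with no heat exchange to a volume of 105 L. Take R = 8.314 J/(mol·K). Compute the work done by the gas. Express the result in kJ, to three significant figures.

W ≈ 2.72 kJ

Adiabatic: TV^(γ−1) = const with γ = 5/3.
T₂ = T₁ (V₁/V₂)^(γ−1) = 306 × (23.5/105)^0.667 = 306 × 0.3686 = 112.8 K.
W_by = nCᵥ(T₁ − T₂) = (1.13)(12.47)(306 − 112.8) = 2723 J.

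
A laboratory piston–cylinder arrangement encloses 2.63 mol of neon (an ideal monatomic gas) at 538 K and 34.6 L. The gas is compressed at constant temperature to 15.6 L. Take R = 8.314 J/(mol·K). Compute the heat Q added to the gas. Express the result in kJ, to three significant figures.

Q ≈ -9.37 kJ

Isothermal ⇒ ΔU = 0, so Q = W = nRT ln(V₂/V₁).
Q = (2.63)(8.314)(538) ln(15.6/34.6) = 11764 × -0.7966 = -9371 J.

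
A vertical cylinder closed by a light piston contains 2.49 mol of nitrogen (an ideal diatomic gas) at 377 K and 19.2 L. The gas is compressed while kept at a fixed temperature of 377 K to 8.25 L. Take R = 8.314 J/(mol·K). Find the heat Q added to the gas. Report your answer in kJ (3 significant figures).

Q ≈ -6.59 kJ

Isothermal ⇒ ΔU = 0, so Q = W = nRT ln(V₂/V₁).
Q = (2.49)(8.314)(377) ln(8.25/19.2) = 7805 × -0.8447 = -6593 J.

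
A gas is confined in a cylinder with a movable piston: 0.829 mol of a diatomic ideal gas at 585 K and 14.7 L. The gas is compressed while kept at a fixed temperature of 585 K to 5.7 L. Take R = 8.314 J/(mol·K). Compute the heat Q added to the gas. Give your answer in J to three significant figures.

Q ≈ -3820 J

Isothermal ⇒ ΔU = 0, so Q = W = nRT ln(V₂/V₁).
Q = (0.829)(8.314)(585) ln(5.7/14.7) = 4032 × -0.9474 = -3820 J.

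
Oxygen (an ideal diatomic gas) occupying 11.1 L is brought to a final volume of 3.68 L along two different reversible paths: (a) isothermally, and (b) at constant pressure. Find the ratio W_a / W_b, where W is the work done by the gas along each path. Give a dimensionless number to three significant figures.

Path (a) isothermal: W = P₁V₁ ln(V₂/V₁) → W_a/(P₁V₁) = -1.104.
Path (b) isobaric: W = P₁(V₂ − V₁) → W_b/(P₁V₁) = -0.6685.
W_a / W_b = -1.104 / -0.6685 = 1.652.

W_a / W_b ≈ 1.65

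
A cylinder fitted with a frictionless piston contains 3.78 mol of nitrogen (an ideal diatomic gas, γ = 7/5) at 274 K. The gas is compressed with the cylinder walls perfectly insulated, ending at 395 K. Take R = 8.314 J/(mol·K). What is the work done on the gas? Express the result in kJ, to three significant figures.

W ≈ 9.51 kJ

Adiabatic ⇒ Q = 0, so W_by = −ΔU = nCᵥ(T₁ − T₂).
Cᵥ = 5R/2 = 20.79 J/(mol·K).
W = (3.78)(20.79)(274 − 395) = -9507 J.
Work on gas = −W_by = 9507 J.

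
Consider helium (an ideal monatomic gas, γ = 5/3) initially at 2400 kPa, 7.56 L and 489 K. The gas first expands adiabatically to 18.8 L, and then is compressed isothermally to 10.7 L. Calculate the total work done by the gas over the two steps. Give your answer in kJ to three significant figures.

W_total ≈ 6.82 kJ

Step 1 (adiabatic): W = (P₁V₁ − P₂V₂)/(γ−1) = (18144 − 9885)/0.667 = 12389 J.
After step 1: P = 525.8 kPa, V = 18.8 L, T = 266.4 K.
Step 2 (isothermal): W = P₁V₁ ln(V₂/V₁) = (9885) ln(10.7/18.8) = -5571 J.
W_total = 12389 − 5571 = 6817 J.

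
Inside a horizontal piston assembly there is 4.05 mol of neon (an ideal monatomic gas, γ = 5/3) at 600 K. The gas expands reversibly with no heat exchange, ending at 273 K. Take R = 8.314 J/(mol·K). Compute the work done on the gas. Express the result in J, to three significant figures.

W ≈ -16500 J

Adiabatic ⇒ Q = 0, so W_by = −ΔU = nCᵥ(T₁ − T₂).
Cᵥ = 3R/2 = 12.47 J/(mol·K).
W = (4.05)(12.47)(600 − 273) = 16516 J.
Work on gas = −W_by = -16516 J.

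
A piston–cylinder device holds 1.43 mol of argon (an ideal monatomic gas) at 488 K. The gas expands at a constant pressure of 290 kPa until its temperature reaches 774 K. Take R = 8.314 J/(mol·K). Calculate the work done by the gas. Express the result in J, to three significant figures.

Isobaric: W = P ΔV = nR ΔT.
W = (1.43)(8.314)(774 − 488) = 3400 J.

W ≈ 3400 J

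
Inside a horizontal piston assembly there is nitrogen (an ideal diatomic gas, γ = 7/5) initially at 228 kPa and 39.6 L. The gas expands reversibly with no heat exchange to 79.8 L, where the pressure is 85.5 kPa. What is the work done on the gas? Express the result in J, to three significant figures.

Adiabatic: W = (P₁V₁ − P₂V₂)/(γ − 1) with γ = 7/5.
P₁V₁ = 9029 J, P₂V₂ = 6823 J.
W = (9029 − 6823) / 0.4 = 5515 J.
Work on gas = −W_by = -5515 J.

W ≈ -5510 J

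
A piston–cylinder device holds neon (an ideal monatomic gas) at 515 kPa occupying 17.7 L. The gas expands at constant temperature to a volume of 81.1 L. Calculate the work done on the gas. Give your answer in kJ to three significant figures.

W ≈ -13.9 kJ

Isothermal: W = nRT ln(V₂/V₁) = P₁V₁ ln(V₂/V₁).
P₁V₁ = (515 kPa)(17.7 L) = 9116 J.
W = 9116 × ln(81.1/17.7) = 9116 × 1.522
W_by_gas = 13875 J; work on gas = −W_by = -13875 J.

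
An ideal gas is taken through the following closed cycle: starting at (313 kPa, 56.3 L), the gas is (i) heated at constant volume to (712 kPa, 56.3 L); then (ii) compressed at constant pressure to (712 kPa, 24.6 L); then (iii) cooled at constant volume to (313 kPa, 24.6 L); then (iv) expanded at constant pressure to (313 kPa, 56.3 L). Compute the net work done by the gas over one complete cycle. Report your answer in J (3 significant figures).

W_net ≈ -12600 J

Constant-volume legs do no work.
W(ii) = (712)(24.6 − 56.3) = -22570 J; W(iv) = (313)(56.3 − 24.6) = 9922 J.
W_net = -22570 + 9922 = -12648 J (the counter-clockwise enclosed area).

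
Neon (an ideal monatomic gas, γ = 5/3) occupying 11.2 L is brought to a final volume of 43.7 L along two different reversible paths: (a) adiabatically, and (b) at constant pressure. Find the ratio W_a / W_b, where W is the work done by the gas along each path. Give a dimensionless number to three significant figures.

Path (a) adiabatic: W = P₁V₁(1 − (V₁/V₂)^(γ−1))/(γ−1) → W_a/(P₁V₁) = 0.8948.
Path (b) isobaric: W = P₁(V₂ − V₁) → W_b/(P₁V₁) = 2.902.
W_a / W_b = 0.8948 / 2.902 = 0.3084.

W_a / W_b ≈ 0.308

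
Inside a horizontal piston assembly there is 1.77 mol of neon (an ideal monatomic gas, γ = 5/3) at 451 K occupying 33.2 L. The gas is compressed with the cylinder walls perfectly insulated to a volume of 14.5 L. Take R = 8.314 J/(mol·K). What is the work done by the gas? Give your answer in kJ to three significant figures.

W ≈ -7.34 kJ

Adiabatic: TV^(γ−1) = const with γ = 5/3.
T₂ = T₁ (V₁/V₂)^(γ−1) = 451 × (33.2/14.5)^0.667 = 451 × 1.737 = 783.5 K.
W_by = nCᵥ(T₁ − T₂) = (1.77)(12.47)(451 − 783.5) = -7339 J.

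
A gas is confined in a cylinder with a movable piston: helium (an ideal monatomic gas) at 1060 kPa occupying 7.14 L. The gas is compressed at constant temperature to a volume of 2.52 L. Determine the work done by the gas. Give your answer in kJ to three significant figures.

Isothermal: W = nRT ln(V₂/V₁) = P₁V₁ ln(V₂/V₁).
P₁V₁ = (1060 kPa)(7.14 L) = 7568 J.
W = 7568 × ln(2.52/7.14) = 7568 × -1.041
W_by_gas = -7882 J.

W ≈ -7.88 kJ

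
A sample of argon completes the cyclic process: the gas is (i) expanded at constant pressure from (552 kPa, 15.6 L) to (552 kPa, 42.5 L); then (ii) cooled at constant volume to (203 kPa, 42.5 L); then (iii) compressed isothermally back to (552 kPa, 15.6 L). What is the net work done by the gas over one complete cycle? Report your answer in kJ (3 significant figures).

Leg (i): W = PΔV = (552)(42.5 − 15.6) = 14849 J.
Leg (ii): W = 0.
Leg (iii): W = PᵢVᵢ ln(V_f/Vᵢ) = (8628) ln(15.6/42.5) = -8647 J.
W_net = 14849 − 8647 = 6202 J.

W_net ≈ 6.20 kJ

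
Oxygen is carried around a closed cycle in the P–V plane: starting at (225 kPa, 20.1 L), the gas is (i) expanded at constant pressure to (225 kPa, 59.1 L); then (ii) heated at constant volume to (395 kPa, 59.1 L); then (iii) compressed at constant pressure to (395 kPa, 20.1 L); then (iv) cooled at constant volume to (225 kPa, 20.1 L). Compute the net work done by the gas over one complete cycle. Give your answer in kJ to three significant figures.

W_net ≈ -6.63 kJ

Constant-volume legs do no work.
W(i) = (225)(59.1 − 20.1) = 8775 J; W(iii) = (395)(20.1 − 59.1) = -15405 J.
W_net = 8775 − 15405 = -6630 J (the counter-clockwise enclosed area).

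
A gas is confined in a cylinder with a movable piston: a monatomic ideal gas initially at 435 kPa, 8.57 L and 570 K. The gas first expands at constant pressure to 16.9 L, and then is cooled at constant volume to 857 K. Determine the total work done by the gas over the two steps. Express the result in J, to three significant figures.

Step 1 (isobaric): W = PΔV = (435 kPa)(16.9 − 8.57 L) = 3624 J.
Step 2 (isochoric): W = 0 (constant volume).
W_total = 3624 + 0 = 3624 J.

W_total ≈ 3620 J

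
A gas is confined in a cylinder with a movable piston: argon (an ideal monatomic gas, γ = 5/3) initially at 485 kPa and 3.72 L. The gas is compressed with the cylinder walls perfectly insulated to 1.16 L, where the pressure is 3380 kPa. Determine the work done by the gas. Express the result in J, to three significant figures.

W ≈ -3170 J

Adiabatic: W = (P₁V₁ − P₂V₂)/(γ − 1) with γ = 5/3.
P₁V₁ = 1804 J, P₂V₂ = 3921 J.
W = (1804 − 3921) / 0.6667 = -3175 J.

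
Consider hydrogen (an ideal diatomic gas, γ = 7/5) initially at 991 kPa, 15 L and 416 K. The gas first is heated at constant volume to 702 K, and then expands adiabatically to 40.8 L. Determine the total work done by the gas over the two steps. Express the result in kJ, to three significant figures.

W_total ≈ 20.7 kJ

Step 1 (isochoric): W = 0 (constant volume).
After step 1: P = 1672 kPa (V unchanged).
Step 2 (adiabatic): W = (P₁V₁ − P₂V₂)/(γ−1) = (25085 − 16811)/0.4 = 20685 J.
W_total = 0 + 20685 = 20685 J.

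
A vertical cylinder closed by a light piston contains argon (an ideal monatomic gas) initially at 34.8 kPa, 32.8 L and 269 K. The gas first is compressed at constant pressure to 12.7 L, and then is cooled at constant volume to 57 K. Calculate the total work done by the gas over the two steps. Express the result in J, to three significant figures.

W_total ≈ -699 J

Step 1 (isobaric): W = PΔV = (34.8 kPa)(12.7 − 32.8 L) = -699.5 J.
Step 2 (isochoric): W = 0 (constant volume).
W_total = -699.5 + 0 = -699.5 J.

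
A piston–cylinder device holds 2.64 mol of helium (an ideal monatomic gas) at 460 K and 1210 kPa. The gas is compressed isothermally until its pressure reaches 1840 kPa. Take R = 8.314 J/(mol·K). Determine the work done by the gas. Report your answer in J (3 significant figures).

Isothermal process: W = nRT ln(V₂/V₁) = nRT ln(P₁/P₂).
W = (2.64)(8.314)(460) × ln(1210/1840)
  = 10097 × ln(0.6576) = 10097 × -0.4191
W_by_gas = -4232 J.

W ≈ -4230 J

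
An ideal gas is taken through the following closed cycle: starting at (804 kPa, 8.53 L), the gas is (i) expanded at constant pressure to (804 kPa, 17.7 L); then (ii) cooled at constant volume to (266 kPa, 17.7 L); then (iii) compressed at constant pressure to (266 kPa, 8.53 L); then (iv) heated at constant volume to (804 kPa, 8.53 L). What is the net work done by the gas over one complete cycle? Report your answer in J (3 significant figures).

W_net ≈ 4930 J

Constant-volume legs do no work.
W(i) = (804)(17.7 − 8.53) = 7373 J; W(iii) = (266)(8.53 − 17.7) = -2439 J.
W_net = 7373 − 2439 = 4933 J (the clockwise enclosed area).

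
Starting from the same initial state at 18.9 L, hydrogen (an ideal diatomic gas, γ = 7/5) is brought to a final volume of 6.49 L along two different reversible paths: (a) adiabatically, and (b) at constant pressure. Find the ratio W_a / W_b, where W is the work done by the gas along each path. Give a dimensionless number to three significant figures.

Path (a) adiabatic: W = P₁V₁(1 − (V₁/V₂)^(γ−1))/(γ−1) → W_a/(P₁V₁) = -1.334.
Path (b) isobaric: W = P₁(V₂ − V₁) → W_b/(P₁V₁) = -0.6566.
W_a / W_b = -1.334 / -0.6566 = 2.031.

W_a / W_b ≈ 2.03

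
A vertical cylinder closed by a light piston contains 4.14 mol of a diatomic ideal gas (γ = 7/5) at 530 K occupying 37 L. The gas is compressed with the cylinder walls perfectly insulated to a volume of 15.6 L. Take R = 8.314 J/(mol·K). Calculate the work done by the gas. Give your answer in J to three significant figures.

Adiabatic: TV^(γ−1) = const with γ = 7/5.
T₂ = T₁ (V₁/V₂)^(γ−1) = 530 × (37/15.6)^0.4 = 530 × 1.413 = 748.7 K.
W_by = nCᵥ(T₁ − T₂) = (4.14)(20.79)(530 − 748.7) = -18819 J.

W ≈ -18800 J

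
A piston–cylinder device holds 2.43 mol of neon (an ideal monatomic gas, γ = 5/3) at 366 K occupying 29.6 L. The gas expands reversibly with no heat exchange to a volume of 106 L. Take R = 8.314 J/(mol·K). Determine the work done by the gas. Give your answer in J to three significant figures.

Adiabatic: TV^(γ−1) = const with γ = 5/3.
T₂ = T₁ (V₁/V₂)^(γ−1) = 366 × (29.6/106)^0.667 = 366 × 0.4272 = 156.4 K.
W_by = nCᵥ(T₁ − T₂) = (2.43)(12.47)(366 − 156.4) = 6353 J.

W ≈ 6350 J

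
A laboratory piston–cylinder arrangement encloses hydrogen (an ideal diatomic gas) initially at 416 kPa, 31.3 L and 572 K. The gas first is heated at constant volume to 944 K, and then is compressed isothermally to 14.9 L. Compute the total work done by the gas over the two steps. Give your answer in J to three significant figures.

Step 1 (isochoric): W = 0 (constant volume).
After step 1: P = 686.5 kPa (V unchanged).
Step 2 (isothermal): W = P₁V₁ ln(V₂/V₁) = (21489) ln(14.9/31.3) = -15950 J.
W_total = 0 − 15950 = -15950 J.

W_total ≈ -16000 J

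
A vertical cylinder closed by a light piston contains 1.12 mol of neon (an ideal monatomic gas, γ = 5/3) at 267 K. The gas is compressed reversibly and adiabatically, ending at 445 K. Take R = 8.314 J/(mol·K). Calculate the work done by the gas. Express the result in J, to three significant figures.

Adiabatic ⇒ Q = 0, so W_by = −ΔU = nCᵥ(T₁ − T₂).
Cᵥ = 3R/2 = 12.47 J/(mol·K).
W = (1.12)(12.47)(267 − 445) = -2486 J.

W ≈ -2490 J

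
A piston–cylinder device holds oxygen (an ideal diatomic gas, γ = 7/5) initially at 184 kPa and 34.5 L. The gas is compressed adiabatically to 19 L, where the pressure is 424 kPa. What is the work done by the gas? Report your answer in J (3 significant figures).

W ≈ -4270 J

Adiabatic: W = (P₁V₁ − P₂V₂)/(γ − 1) with γ = 7/5.
P₁V₁ = 6348 J, P₂V₂ = 8056 J.
W = (6348 − 8056) / 0.4 = -4270 J.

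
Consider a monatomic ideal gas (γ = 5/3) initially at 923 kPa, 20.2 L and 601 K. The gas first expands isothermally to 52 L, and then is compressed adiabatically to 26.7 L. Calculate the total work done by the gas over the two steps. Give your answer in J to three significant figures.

W_total ≈ 1980 J

Step 1 (isothermal): W = P₁V₁ ln(V₂/V₁) = (18645) ln(52/20.2) = 17630 J.
After step 1: P = 358.5 kPa, V = 52 L, T = 601 K.
Step 2 (adiabatic): W = (P₁V₁ − P₂V₂)/(γ−1) = (18645 − 29077)/0.667 = -15648 J.
W_total = 17630 − 15648 = 1981 J.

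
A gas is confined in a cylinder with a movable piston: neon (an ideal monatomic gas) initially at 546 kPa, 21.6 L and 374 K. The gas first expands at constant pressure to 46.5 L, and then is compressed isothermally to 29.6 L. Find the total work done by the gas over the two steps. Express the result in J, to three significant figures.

Step 1 (isobaric): W = PΔV = (546 kPa)(46.5 − 21.6 L) = 13595 J.
After step 1: P = 546 kPa, V = 46.5 L, T = 805.1 K.
Step 2 (isothermal): W = P₁V₁ ln(V₂/V₁) = (25389) ln(29.6/46.5) = -11468 J.
W_total = 13595 − 11468 = 2128 J.

W_total ≈ 2130 J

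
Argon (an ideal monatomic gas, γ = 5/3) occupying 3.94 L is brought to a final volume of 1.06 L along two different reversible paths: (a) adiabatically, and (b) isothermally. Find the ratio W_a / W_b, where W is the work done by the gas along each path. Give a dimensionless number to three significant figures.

Path (a) adiabatic: W = P₁V₁(1 − (V₁/V₂)^(γ−1))/(γ−1) → W_a/(P₁V₁) = -2.099.
Path (b) isothermal: W = P₁V₁ ln(V₂/V₁) → W_b/(P₁V₁) = -1.313.
W_a / W_b = -2.099 / -1.313 = 1.599.

W_a / W_b ≈ 1.60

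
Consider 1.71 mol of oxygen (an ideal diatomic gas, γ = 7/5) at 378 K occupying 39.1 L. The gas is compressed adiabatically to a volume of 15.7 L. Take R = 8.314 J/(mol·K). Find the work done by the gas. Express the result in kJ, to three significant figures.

W ≈ -5.92 kJ

Adiabatic: TV^(γ−1) = const with γ = 7/5.
T₂ = T₁ (V₁/V₂)^(γ−1) = 378 × (39.1/15.7)^0.4 = 378 × 1.44 = 544.5 K.
W_by = nCᵥ(T₁ − T₂) = (1.71)(20.79)(378 − 544.5) = -5918 J.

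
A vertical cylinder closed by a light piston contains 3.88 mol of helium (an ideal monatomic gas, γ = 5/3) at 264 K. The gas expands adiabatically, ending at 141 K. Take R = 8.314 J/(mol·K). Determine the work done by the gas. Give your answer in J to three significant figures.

W ≈ 5950 J

Adiabatic ⇒ Q = 0, so W_by = −ΔU = nCᵥ(T₁ − T₂).
Cᵥ = 3R/2 = 12.47 J/(mol·K).
W = (3.88)(12.47)(264 − 141) = 5952 J.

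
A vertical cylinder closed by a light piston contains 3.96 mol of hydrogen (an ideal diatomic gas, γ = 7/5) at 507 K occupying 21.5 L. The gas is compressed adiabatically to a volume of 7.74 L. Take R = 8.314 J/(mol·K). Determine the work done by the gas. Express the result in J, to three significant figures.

Adiabatic: TV^(γ−1) = const with γ = 7/5.
T₂ = T₁ (V₁/V₂)^(γ−1) = 507 × (21.5/7.74)^0.4 = 507 × 1.505 = 762.9 K.
W_by = nCᵥ(T₁ − T₂) = (3.96)(20.79)(507 − 762.9) = -21066 J.

W ≈ -21100 J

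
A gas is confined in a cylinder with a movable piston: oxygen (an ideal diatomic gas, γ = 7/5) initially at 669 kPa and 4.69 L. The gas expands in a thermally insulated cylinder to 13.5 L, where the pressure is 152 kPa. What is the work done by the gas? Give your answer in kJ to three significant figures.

W ≈ 2.71 kJ

Adiabatic: W = (P₁V₁ − P₂V₂)/(γ − 1) with γ = 7/5.
P₁V₁ = 3138 J, P₂V₂ = 2052 J.
W = (3138 − 2052) / 0.4 = 2714 J.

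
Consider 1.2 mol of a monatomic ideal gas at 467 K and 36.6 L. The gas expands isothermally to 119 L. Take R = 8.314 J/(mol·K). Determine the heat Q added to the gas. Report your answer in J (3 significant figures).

Isothermal ⇒ ΔU = 0, so Q = W = nRT ln(V₂/V₁).
Q = (1.2)(8.314)(467) ln(119/36.6) = 4659 × 1.179 = 5494 J.

Q ≈ 5490 J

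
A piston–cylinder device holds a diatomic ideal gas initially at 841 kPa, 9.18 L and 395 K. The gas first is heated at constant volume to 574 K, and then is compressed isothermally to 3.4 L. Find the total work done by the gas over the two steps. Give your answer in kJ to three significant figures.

W_total ≈ -11.1 kJ

Step 1 (isochoric): W = 0 (constant volume).
After step 1: P = 1222 kPa (V unchanged).
Step 2 (isothermal): W = P₁V₁ ln(V₂/V₁) = (11219) ln(3.4/9.18) = -11143 J.
W_total = 0 − 11143 = -11143 J.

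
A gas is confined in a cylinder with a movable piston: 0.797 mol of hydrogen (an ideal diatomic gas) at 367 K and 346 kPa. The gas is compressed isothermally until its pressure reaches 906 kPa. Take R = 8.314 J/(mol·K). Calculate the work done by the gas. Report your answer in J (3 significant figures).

W ≈ -2340 J

Isothermal process: W = nRT ln(V₂/V₁) = nRT ln(P₁/P₂).
W = (0.797)(8.314)(367) × ln(346/906)
  = 2432 × ln(0.3819) = 2432 × -0.9626
W_by_gas = -2341 J.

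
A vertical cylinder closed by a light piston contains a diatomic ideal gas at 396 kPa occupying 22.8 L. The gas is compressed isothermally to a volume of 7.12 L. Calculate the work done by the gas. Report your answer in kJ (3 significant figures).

W ≈ -10.5 kJ

Isothermal: W = nRT ln(V₂/V₁) = P₁V₁ ln(V₂/V₁).
P₁V₁ = (396 kPa)(22.8 L) = 9029 J.
W = 9029 × ln(7.12/22.8) = 9029 × -1.164
W_by_gas = -10508 J.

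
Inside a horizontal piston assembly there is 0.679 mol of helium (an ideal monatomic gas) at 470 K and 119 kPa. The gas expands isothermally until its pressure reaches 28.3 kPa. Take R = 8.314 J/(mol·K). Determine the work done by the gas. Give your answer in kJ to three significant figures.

Isothermal process: W = nRT ln(V₂/V₁) = nRT ln(P₁/P₂).
W = (0.679)(8.314)(470) × ln(119/28.3)
  = 2653 × ln(4.205) = 2653 × 1.436
W_by_gas = 3811 J.

W ≈ 3.81 kJ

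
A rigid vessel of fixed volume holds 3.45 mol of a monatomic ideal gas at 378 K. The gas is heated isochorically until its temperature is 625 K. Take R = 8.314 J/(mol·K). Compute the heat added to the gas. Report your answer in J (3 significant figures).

Q ≈ 10600 J

Constant volume ⇒ W = 0, so Q = ΔU = nCᵥΔT with Cᵥ = 3R/2 = 12.47 J/(mol·K).
ΔU = (3.45)(12.47)(625 − 378) = 10627 J.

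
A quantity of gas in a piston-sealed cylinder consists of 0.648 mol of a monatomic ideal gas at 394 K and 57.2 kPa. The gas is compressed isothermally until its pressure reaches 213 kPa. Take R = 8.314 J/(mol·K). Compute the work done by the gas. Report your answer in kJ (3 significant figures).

W ≈ -2.79 kJ

Isothermal process: W = nRT ln(V₂/V₁) = nRT ln(P₁/P₂).
W = (0.648)(8.314)(394) × ln(57.2/213)
  = 2123 × ln(0.2685) = 2123 × -1.315
W_by_gas = -2791 J.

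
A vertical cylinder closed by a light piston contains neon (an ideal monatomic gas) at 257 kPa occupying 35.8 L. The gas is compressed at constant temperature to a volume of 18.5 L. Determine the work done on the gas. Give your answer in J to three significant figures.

W ≈ 6070 J

Isothermal: W = nRT ln(V₂/V₁) = P₁V₁ ln(V₂/V₁).
P₁V₁ = (257 kPa)(35.8 L) = 9201 J.
W = 9201 × ln(18.5/35.8) = 9201 × -0.6602
W_by_gas = -6074 J; work on gas = −W_by = 6074 J.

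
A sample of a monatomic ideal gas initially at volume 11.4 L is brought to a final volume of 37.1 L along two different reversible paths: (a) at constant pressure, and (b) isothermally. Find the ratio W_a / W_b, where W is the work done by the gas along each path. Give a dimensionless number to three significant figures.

W_a / W_b ≈ 1.91

Path (a) isobaric: W = P₁(V₂ − V₁) → W_a/(P₁V₁) = 2.254.
Path (b) isothermal: W = P₁V₁ ln(V₂/V₁) → W_b/(P₁V₁) = 1.18.
W_a / W_b = 2.254 / 1.18 = 1.91.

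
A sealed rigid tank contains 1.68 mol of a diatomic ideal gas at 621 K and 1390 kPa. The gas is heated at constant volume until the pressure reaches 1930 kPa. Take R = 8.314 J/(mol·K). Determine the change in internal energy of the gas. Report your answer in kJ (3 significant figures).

Constant volume ⇒ W = 0, so Q = ΔU = nCᵥΔT with Cᵥ = 5R/2 = 20.79 J/(mol·K).
At constant V, T₂/T₁ = P₂/P₁ ⇒ ΔT = T₁(P₂/P₁ − 1) = 621·(1930/1390 − 1) = 241.3 K.
ΔU = (1.68)(20.79)(241.3) = 8424 J.

ΔU ≈ 8.42 kJ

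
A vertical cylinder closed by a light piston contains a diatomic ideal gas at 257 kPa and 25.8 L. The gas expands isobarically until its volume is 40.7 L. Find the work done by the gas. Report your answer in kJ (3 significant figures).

W ≈ 3.83 kJ

Isobaric: W = P ΔV.
W = (257 kPa)(40.7 − 25.8 L) = (257)(14.9) = 3829 J.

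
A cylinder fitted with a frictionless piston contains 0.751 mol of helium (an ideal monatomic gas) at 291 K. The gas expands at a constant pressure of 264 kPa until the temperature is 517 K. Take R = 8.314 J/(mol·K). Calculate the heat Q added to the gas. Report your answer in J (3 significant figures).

Q ≈ 3530 J

Isobaric: W = nRΔT = (0.751)(8.314)(226) = 1411 J.
ΔU = nCᵥΔT with Cᵥ = 3R/2: ΔU = (0.751)(12.47)(226) = 2117 J.
Q = ΔU + W = 2117 + 1411 = 3528 J.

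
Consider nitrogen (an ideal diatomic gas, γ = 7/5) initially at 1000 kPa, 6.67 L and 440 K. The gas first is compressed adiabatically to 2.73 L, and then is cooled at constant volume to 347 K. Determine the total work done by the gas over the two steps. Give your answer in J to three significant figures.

Step 1 (adiabatic): W = (P₁V₁ − P₂V₂)/(γ−1) = (6670 − 9535)/0.4 = -7162 J.
Step 2 (isochoric): W = 0 (constant volume).
W_total = -7162 + 0 = -7162 J.

W_total ≈ -7160 J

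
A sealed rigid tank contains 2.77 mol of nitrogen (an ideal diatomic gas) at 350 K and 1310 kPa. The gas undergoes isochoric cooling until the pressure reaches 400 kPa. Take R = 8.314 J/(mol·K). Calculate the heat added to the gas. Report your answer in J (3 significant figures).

Constant volume ⇒ W = 0, so Q = ΔU = nCᵥΔT with Cᵥ = 5R/2 = 20.79 J/(mol·K).
At constant V, T₂/T₁ = P₂/P₁ ⇒ ΔT = T₁(P₂/P₁ − 1) = 350·(400/1310 − 1) = -243.1 K.
ΔU = (2.77)(20.79)(-243.1) = -13998 J.

Q ≈ -14000 J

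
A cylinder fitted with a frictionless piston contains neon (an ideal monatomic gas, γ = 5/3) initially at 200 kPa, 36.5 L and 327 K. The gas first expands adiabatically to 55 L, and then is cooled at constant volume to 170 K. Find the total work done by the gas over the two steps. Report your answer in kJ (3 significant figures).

W_total ≈ 2.62 kJ

Step 1 (adiabatic): W = (P₁V₁ − P₂V₂)/(γ−1) = (7300 − 5554)/0.667 = 2619 J.
Step 2 (isochoric): W = 0 (constant volume).
W_total = 2619 + 0 = 2619 J.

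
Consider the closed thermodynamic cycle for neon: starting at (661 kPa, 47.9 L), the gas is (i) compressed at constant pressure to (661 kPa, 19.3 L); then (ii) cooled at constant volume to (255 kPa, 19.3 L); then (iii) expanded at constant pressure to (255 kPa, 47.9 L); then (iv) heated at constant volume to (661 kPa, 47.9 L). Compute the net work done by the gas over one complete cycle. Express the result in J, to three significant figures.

W_net ≈ -11600 J

Constant-volume legs do no work.
W(i) = (661)(19.3 − 47.9) = -18905 J; W(iii) = (255)(47.9 − 19.3) = 7293 J.
W_net = -18905 + 7293 = -11612 J (the counter-clockwise enclosed area).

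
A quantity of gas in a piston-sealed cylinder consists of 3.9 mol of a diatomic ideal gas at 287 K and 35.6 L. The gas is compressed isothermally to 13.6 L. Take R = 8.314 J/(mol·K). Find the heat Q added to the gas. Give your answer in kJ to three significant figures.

Isothermal ⇒ ΔU = 0, so Q = W = nRT ln(V₂/V₁).
Q = (3.9)(8.314)(287) ln(13.6/35.6) = 9306 × -0.9623 = -8955 J.

Q ≈ -8.95 kJ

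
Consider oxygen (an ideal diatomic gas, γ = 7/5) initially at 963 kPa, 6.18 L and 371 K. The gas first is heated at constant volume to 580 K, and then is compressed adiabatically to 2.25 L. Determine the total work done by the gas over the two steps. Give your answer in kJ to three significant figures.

Step 1 (isochoric): W = 0 (constant volume).
After step 1: P = 1505 kPa (V unchanged).
Step 2 (adiabatic): W = (P₁V₁ − P₂V₂)/(γ−1) = (9304 − 13938)/0.4 = -11584 J.
W_total = 0 − 11584 = -11584 J.

W_total ≈ -11.6 kJ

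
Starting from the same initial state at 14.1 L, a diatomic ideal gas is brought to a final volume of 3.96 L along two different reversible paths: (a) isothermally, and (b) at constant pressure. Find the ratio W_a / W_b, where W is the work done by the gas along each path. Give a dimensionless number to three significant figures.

Path (a) isothermal: W = P₁V₁ ln(V₂/V₁) → W_a/(P₁V₁) = -1.27.
Path (b) isobaric: W = P₁(V₂ − V₁) → W_b/(P₁V₁) = -0.7191.
W_a / W_b = -1.27 / -0.7191 = 1.766.

W_a / W_b ≈ 1.77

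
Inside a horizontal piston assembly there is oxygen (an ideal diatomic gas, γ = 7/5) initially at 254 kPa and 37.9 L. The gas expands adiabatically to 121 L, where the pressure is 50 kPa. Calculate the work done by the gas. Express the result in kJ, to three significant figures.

Adiabatic: W = (P₁V₁ − P₂V₂)/(γ − 1) with γ = 7/5.
P₁V₁ = 9627 J, P₂V₂ = 6050 J.
W = (9627 − 6050) / 0.4 = 8942 J.

W ≈ 8.94 kJ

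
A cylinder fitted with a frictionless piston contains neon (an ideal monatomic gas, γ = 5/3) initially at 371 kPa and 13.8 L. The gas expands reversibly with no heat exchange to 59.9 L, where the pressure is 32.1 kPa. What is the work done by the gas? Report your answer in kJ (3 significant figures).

Adiabatic: W = (P₁V₁ − P₂V₂)/(γ − 1) with γ = 5/3.
P₁V₁ = 5120 J, P₂V₂ = 1923 J.
W = (5120 − 1923) / 0.6667 = 4796 J.

W ≈ 4.80 kJ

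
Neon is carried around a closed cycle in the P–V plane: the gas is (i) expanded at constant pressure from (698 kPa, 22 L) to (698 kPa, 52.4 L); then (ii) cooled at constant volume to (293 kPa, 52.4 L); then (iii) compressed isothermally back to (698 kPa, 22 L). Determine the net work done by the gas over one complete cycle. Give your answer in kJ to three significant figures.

W_net ≈ 7.89 kJ

Leg (i): W = PΔV = (698)(52.4 − 22) = 21219 J.
Leg (ii): W = 0.
Leg (iii): W = PᵢVᵢ ln(V_f/Vᵢ) = (15353) ln(22/52.4) = -13324 J.
W_net = 21219 − 13324 = 7895 J.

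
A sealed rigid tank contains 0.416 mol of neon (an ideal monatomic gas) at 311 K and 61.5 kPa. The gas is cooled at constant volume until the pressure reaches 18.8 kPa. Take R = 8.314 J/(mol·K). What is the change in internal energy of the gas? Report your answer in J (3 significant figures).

Constant volume ⇒ W = 0, so Q = ΔU = nCᵥΔT with Cᵥ = 3R/2 = 12.47 J/(mol·K).
At constant V, T₂/T₁ = P₂/P₁ ⇒ ΔT = T₁(P₂/P₁ − 1) = 311·(18.8/61.5 − 1) = -215.9 K.
ΔU = (0.416)(12.47)(-215.9) = -1120 J.

ΔU ≈ -1120 J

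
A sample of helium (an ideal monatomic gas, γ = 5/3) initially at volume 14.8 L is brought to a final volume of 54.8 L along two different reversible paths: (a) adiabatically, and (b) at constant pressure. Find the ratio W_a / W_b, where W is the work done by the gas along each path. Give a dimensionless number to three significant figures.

Path (a) adiabatic: W = P₁V₁(1 − (V₁/V₂)^(γ−1))/(γ−1) → W_a/(P₁V₁) = 0.8733.
Path (b) isobaric: W = P₁(V₂ − V₁) → W_b/(P₁V₁) = 2.703.
W_a / W_b = 0.8733 / 2.703 = 0.3231.

W_a / W_b ≈ 0.323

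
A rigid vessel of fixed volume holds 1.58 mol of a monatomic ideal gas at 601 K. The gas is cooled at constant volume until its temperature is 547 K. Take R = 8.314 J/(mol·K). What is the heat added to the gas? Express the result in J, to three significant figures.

Q ≈ -1060 J

Constant volume ⇒ W = 0, so Q = ΔU = nCᵥΔT with Cᵥ = 3R/2 = 12.47 J/(mol·K).
ΔU = (1.58)(12.47)(547 − 601) = -1064 J.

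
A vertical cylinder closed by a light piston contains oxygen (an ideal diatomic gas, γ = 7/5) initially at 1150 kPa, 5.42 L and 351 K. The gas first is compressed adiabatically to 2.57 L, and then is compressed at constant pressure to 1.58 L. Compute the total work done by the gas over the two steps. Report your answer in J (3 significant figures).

Step 1 (adiabatic): W = (P₁V₁ − P₂V₂)/(γ−1) = (6233 − 8401)/0.4 = -5420 J.
After step 1: P = 3269 kPa, V = 2.57 L, T = 473.1 K.
Step 2 (isobaric): W = PΔV = (3269 kPa)(1.58 − 2.57 L) = -3236 J.
W_total = -5420 − 3236 = -8656 J.

W_total ≈ -8660 J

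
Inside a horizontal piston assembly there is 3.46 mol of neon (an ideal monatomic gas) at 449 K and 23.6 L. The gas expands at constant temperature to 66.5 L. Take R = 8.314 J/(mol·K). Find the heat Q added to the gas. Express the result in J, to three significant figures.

Isothermal ⇒ ΔU = 0, so Q = W = nRT ln(V₂/V₁).
Q = (3.46)(8.314)(449) ln(66.5/23.6) = 12916 × 1.036 = 13381 J.

Q ≈ 13400 J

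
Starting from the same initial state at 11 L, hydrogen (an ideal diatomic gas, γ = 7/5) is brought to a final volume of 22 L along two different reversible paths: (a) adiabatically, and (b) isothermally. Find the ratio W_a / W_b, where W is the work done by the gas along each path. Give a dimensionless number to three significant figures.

Path (a) adiabatic: W = P₁V₁(1 − (V₁/V₂)^(γ−1))/(γ−1) → W_a/(P₁V₁) = 0.6054.
Path (b) isothermal: W = P₁V₁ ln(V₂/V₁) → W_b/(P₁V₁) = 0.6931.
W_a / W_b = 0.6054 / 0.6931 = 0.8733.

W_a / W_b ≈ 0.873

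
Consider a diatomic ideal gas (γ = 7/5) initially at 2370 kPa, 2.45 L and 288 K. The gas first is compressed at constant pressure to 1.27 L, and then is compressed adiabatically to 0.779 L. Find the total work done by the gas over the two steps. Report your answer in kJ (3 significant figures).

W_total ≈ -4.42 kJ

Step 1 (isobaric): W = PΔV = (2370 kPa)(1.27 − 2.45 L) = -2797 J.
After step 1: P = 2370 kPa, V = 1.27 L, T = 149.3 K.
Step 2 (adiabatic): W = (P₁V₁ − P₂V₂)/(γ−1) = (3010 − 3660)/0.4 = -1625 J.
W_total = -2797 − 1625 = -4421 J.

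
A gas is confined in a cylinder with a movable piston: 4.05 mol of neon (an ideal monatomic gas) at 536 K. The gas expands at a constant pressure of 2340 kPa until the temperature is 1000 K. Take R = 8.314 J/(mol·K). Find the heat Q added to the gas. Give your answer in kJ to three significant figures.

Isobaric: W = nRΔT = (4.05)(8.314)(464) = 15624 J.
ΔU = nCᵥΔT with Cᵥ = 3R/2: ΔU = (4.05)(12.47)(464) = 23436 J.
Q = ΔU + W = 23436 + 15624 = 39059 J.

Q ≈ 39.1 kJ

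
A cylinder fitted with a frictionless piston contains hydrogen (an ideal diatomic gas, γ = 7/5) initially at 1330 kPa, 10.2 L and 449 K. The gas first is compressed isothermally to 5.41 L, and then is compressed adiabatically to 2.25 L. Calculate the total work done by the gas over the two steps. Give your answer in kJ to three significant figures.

Step 1 (isothermal): W = P₁V₁ ln(V₂/V₁) = (13566) ln(5.41/10.2) = -8603 J.
After step 1: P = 2508 kPa, V = 5.41 L, T = 449 K.
Step 2 (adiabatic): W = (P₁V₁ − P₂V₂)/(γ−1) = (13566 − 19269)/0.4 = -14257 J.
W_total = -8603 − 14257 = -22860 J.

W_total ≈ -22.9 kJ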